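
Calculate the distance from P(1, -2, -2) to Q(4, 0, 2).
d = √[(3)² + (2)² + (4)²] = √29 = 5.385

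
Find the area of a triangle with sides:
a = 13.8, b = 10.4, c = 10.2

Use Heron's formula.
s = (a+b+c)/2 = (13.8+10.4+10.2)/2 = 17.2
A = √(s(s-a)(s-b)(s-c)) = √(17.2·3.4·6.8·7)
A = √2783.65 = 52.76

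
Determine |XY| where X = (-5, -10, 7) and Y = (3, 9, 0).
d = √[(8)² + (19)² + (-7)²] = √474 = 21.77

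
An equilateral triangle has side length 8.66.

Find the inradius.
For an equilateral triangle, r = s/(2√3) where s is the side.
r = 8.66/(2√3) = 8.66/3.464102 = 2.5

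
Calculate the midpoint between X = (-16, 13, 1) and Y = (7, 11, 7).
Midpoint = ((-16+7)/2, (13+11)/2, (1+7)/2) = (-4.5, 12, 4)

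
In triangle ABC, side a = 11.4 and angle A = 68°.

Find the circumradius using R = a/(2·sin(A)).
R = a/(2·sin(A)) = 11.4/(2·sin(68°))
R = 11.4/(2·0.927184) = 11.4/1.854368 = 6.148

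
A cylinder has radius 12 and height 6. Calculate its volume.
Volume = pi * r² * h
Volume = pi * 12² * 6
Volume = pi * 144 * 6
Volume = pi * 864
Volume = 2714.34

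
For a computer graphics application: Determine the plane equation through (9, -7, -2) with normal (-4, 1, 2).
d = n·P = (-4)(9) + (1)(-7) + (2)(-2) = -47
Plane: -4x + y + 2z = -47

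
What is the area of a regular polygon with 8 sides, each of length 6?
For a regular 8-gon with side length s = 6:
Apothem a = s / (2*tan(pi/8)) = 6 / (2*tan(pi/8)) ≈ 7.2426
Perimeter P = 8 * 6 = 48
Area = (1/2) * P * a = (1/2) * 48 * 7.2426 = 173.82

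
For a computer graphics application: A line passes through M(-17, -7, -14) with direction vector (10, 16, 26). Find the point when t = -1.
P(-1) = (-17 + 10(-1), -7 + 16(-1), -14 + 26(-1)) = (-27, -23, -40)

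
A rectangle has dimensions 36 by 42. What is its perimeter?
Perimeter = 2 * (length + width)
Perimeter = 2 * (36 + 42)
Perimeter = 2 * 78
Perimeter = 156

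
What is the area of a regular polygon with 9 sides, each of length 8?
For a regular 9-gon with side length s = 8:
Apothem a = s / (2*tan(pi/9)) = 8 / (2*tan(pi/9)) ≈ 10.9899
Perimeter P = 9 * 8 = 72
Area = (1/2) * P * a = (1/2) * 72 * 10.9899 = 395.64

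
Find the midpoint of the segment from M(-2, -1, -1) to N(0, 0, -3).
Midpoint = ((-2+0)/2, (-1+0)/2, (-1-3)/2) = (-1, -0.5, -2)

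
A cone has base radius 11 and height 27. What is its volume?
Volume = (1/3) * pi * r² * h
Volume = (1/3) * pi * 11² * 27
Volume = (1/3) * pi * 121 * 27
Volume = (1/3) * pi * 3267
Volume = 3421.19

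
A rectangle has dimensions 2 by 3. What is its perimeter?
Perimeter = 2 * (length + width)
Perimeter = 2 * (2 + 3)
Perimeter = 2 * 5
Perimeter = 10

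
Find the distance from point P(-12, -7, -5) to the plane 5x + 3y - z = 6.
d = |5(-12) + 3(-7) + (-1)(-5) - (6)| / √(5² + 3² + (-1)²) = 82/√35 = 13.86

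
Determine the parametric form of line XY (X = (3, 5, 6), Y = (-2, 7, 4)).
Direction vector d = Y - X = (-5, 2, -2)
x = 3 - 5t, y = 5 + 2t, z = 6 - 2t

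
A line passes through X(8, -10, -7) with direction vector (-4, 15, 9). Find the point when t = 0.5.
P(0.5) = (8 + (-4)(0.5), -10 + 15(0.5), -7 + 9(0.5)) = (6, -2.5, -2.5)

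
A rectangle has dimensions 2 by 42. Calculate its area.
Area = length * width
Area = 2 * 42
Area = 84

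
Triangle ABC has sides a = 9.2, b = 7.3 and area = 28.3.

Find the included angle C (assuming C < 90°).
Area = ½ab·sin(C)  →  sin(C) = 2·Area/(ab)
sin(C) = 2·28.3/(9.2·7.3) = 0.842764
C = arcsin(0.842764) = 57.43°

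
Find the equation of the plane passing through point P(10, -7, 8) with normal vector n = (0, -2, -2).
d = n·P = (0)(10) + (-2)(-7) + (-2)(8) = -2
Plane: -2y - 2z = -2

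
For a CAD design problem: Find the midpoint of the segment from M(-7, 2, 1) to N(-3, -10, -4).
Midpoint = ((-7-3)/2, (2-10)/2, (1-4)/2) = (-5, -4, -1.5)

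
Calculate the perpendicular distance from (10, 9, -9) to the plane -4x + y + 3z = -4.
d = |(-4)(10) + 1(9) + 3(-9) - (-4)| / √((-4)² + 1² + 3²) = 54/√26 = 10.59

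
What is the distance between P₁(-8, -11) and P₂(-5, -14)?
Using the distance formula: d = sqrt((x₂-x₁)² + (y₂-y₁)²)
dx = (-5) - (-8) = 3
dy = (-14) - (-11) = -3
d = sqrt(3² + (-3)²) = sqrt(9 + 9) = sqrt(18) = 4.24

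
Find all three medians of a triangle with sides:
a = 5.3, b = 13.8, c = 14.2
Using m_x = ½√(2y² + 2z² - x²):
m_a = ½√(2·13.8² + 2·14.2² - 5.3²) = ½√756.07 = 13.75
m_b = ½√(2·5.3² + 2·14.2² - 13.8²) = ½√269.02 = 8.201
m_c = ½√(2·5.3² + 2·13.8² - 14.2²) = ½√235.42 = 7.672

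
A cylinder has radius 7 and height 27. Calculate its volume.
Volume = pi * r² * h
Volume = pi * 7² * 27
Volume = pi * 49 * 27
Volume = pi * 1323
Volume = 4156.33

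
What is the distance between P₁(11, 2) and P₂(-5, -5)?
Using the distance formula: d = sqrt((x₂-x₁)² + (y₂-y₁)²)
dx = (-5) - 11 = -16
dy = (-5) - 2 = -7
d = sqrt((-16)² + (-7)²) = sqrt(256 + 49) = sqrt(305) = 17.46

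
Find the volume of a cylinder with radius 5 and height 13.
Volume = pi * r² * h
Volume = pi * 5² * 13
Volume = pi * 25 * 13
Volume = pi * 325
Volume = 1021.02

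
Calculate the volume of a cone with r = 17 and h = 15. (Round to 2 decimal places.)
Volume = (1/3) * pi * r² * h
Volume = (1/3) * pi * 17² * 15
Volume = (1/3) * pi * 289 * 15
Volume = (1/3) * pi * 4335
Volume = 4539.60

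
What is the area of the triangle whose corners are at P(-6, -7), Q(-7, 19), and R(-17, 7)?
Using the coordinate formula: Area = (1/2)|x₁(y₂-y₃) + x₂(y₃-y₁) + x₃(y₁-y₂)|
Area = (1/2)|(-6)(19-7) + (-7)(7-(-7)) + (-17)((-7)-19)|
Area = (1/2)|(-6)*12 + (-7)*14 + (-17)*(-26)|
Area = (1/2)|(-72) + (-98) + 442|
Area = (1/2)*272 = 136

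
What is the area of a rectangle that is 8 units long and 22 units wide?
Area = length * width
Area = 8 * 22
Area = 176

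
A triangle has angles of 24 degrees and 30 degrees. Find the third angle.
Sum of angles in a triangle = 180 degrees
Third angle = 180 - 24 - 30
Third angle = 126 degrees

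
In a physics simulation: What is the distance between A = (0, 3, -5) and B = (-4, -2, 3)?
d = √[(-4)² + (-5)² + (8)²] = √105 = 10.25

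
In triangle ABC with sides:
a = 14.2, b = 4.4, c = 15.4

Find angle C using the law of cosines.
cos(C) = (a² + b² - c²)/(2ab)
cos(C) = (14.2² + 4.4² - 15.4²)/(2·14.2·4.4) = -16.16/124.96 = -0.129321
C = arccos(-0.129321) = 97.43°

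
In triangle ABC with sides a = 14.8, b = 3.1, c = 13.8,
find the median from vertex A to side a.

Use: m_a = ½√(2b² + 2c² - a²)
m_a = ½√(2·3.1² + 2·13.8² - 14.8²)
m_a = ½√(19.22 + 380.88 - 219.04) = ½√181.06 = 6.728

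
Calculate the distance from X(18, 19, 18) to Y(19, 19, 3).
d = √[(1)² + (0)² + (-15)²] = √226 = 15.03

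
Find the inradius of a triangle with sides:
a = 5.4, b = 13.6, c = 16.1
s = (a+b+c)/2 = (5.4+13.6+16.1)/2 = 17.55
Area = √(s(s-a)(s-b)(s-c)) = √(17.55·12.15·3.95·1.45) = 34.9469
r = Area/s = 34.9469/17.55 = 1.991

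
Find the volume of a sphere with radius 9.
Volume = (4/3) * pi * r³
Volume = (4/3) * pi * 9³
Volume = (4/3) * pi * 729
Volume = 3053.63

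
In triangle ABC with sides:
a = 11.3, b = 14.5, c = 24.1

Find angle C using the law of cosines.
cos(C) = (a² + b² - c²)/(2ab)
cos(C) = (11.3² + 14.5² - 24.1²)/(2·11.3·14.5) = -242.87/327.7 = -0.741135
C = arccos(-0.741135) = 137.8°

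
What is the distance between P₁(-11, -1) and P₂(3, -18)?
Using the distance formula: d = sqrt((x₂-x₁)² + (y₂-y₁)²)
dx = 3 - (-11) = 14
dy = (-18) - (-1) = -17
d = sqrt(14² + (-17)²) = sqrt(196 + 289) = sqrt(485) = 22.02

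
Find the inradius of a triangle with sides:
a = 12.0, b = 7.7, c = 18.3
s = (a+b+c)/2 = (12.0+7.7+18.3)/2 = 19
Area = √(s(s-a)(s-b)(s-c)) = √(19·7·11.3·0.7) = 32.435
r = Area/s = 32.435/19 = 1.707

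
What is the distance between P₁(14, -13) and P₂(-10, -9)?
Using the distance formula: d = sqrt((x₂-x₁)² + (y₂-y₁)²)
dx = (-10) - 14 = -24
dy = (-9) - (-13) = 4
d = sqrt((-24)² + 4²) = sqrt(576 + 16) = sqrt(592) = 24.33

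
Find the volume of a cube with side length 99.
Volume = s³
Volume = 99³
Volume = 970299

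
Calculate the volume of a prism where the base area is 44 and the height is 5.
Volume = base area * height
Volume = 44 * 5
Volume = 220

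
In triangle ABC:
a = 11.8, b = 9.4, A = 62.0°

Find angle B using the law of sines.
sin(B)/b = sin(A)/a
sin(B) = b·sin(A)/a = 9.4·sin(62.0°)/11.8 = 0.703365
B = arcsin(0.703365) = 44.7°  (b ≤ a, so B ≤ A and the acute solution is unique)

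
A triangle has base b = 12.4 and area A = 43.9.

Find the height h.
A = ½bh  →  h = 2A/b
h = 2·43.9/12.4 = 7.081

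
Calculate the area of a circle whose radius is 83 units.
Area = pi * r²
Area = pi * 83²
Area = pi * 6889
Area = 21642.43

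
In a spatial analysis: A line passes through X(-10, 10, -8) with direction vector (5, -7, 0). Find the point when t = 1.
P(1) = (-10 + 5(1), 10 + (-7)(1), -8 + 0(1)) = (-5, 3, -8)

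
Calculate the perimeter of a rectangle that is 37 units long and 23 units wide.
Perimeter = 2 * (length + width)
Perimeter = 2 * (37 + 23)
Perimeter = 2 * 60
Perimeter = 120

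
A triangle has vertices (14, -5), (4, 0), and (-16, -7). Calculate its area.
Using the coordinate formula: Area = (1/2)|x₁(y₂-y₃) + x₂(y₃-y₁) + x₃(y₁-y₂)|
Area = (1/2)|14(0-(-7)) + 4((-7)-(-5)) + (-16)((-5)-0)|
Area = (1/2)|14*7 + 4*(-2) + (-16)*(-5)|
Area = (1/2)|98 + (-8) + 80|
Area = (1/2)*170 = 85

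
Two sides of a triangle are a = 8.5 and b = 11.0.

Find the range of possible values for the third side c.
By the triangle inequality: |a - b| < c < a + b
|8.5 - 11.0| < c < 8.5 + 11.0
2.5 < c < 19.5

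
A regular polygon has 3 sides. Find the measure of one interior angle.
Interior angle of a regular n-gon = (n-2)*180/n
Interior angle = (3-2)*180/3
Interior angle = 1*180/3
Interior angle = 180/3
Interior angle = 60 degrees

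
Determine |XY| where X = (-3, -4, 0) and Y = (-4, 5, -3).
d = √[(-1)² + (9)² + (-3)²] = √91 = 9.539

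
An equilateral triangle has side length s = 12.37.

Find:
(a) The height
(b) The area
(a) Height h = s·√3/2 = 12.37·√3/2 = 10.71
(b) Area = (√3/4)·s² = (√3/4)·12.37² = (√3/4)·153.017 = 66.26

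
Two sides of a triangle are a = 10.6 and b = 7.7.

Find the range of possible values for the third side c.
By the triangle inequality: |a - b| < c < a + b
|10.6 - 7.7| < c < 10.6 + 7.7
2.9 < c < 18.3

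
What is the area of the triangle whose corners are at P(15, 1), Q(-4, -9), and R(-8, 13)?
Using the coordinate formula: Area = (1/2)|x₁(y₂-y₃) + x₂(y₃-y₁) + x₃(y₁-y₂)|
Area = (1/2)|15((-9)-13) + (-4)(13-1) + (-8)(1-(-9))|
Area = (1/2)|15*(-22) + (-4)*12 + (-8)*10|
Area = (1/2)|(-330) + (-48) + (-80)|
Area = (1/2)*458 = 229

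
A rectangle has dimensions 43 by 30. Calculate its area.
Area = length * width
Area = 43 * 30
Area = 1290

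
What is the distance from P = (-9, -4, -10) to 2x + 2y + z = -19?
d = |2(-9) + 2(-4) + 1(-10) - (-19)| / √(2² + 2² + 1²) = 17/√9 = 5.667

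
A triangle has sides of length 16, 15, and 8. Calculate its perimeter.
Perimeter = sum of all sides
Perimeter = 16 + 15 + 8
Perimeter = 39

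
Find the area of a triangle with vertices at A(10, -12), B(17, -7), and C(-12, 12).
Using the coordinate formula: Area = (1/2)|x₁(y₂-y₃) + x₂(y₃-y₁) + x₃(y₁-y₂)|
Area = (1/2)|10((-7)-12) + 17(12-(-12)) + (-12)((-12)-(-7))|
Area = (1/2)|10*(-19) + 17*24 + (-12)*(-5)|
Area = (1/2)|(-190) + 408 + 60|
Area = (1/2)*278 = 139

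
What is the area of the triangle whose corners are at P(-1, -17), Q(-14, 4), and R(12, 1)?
Using the coordinate formula: Area = (1/2)|x₁(y₂-y₃) + x₂(y₃-y₁) + x₃(y₁-y₂)|
Area = (1/2)|(-1)(4-1) + (-14)(1-(-17)) + 12((-17)-4)|
Area = (1/2)|(-1)*3 + (-14)*18 + 12*(-21)|
Area = (1/2)|(-3) + (-252) + (-252)|
Area = (1/2)*507 = 253.50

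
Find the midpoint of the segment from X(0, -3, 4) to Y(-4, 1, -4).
Midpoint = ((0-4)/2, (-3+1)/2, (4-4)/2) = (-2, -1, 0)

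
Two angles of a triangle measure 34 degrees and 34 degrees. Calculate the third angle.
Sum of angles in a triangle = 180 degrees
Third angle = 180 - 34 - 34
Third angle = 112 degrees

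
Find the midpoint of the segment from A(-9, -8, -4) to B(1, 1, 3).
Midpoint = ((-9+1)/2, (-8+1)/2, (-4+3)/2) = (-4, -3.5, -0.5)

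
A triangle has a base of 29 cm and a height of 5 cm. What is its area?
Area = (1/2) * base * height
Area = (1/2) * 29 * 5
Area = 72.50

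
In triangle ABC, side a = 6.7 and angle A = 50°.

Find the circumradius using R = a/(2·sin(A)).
R = a/(2·sin(A)) = 6.7/(2·sin(50°))
R = 6.7/(2·0.766044) = 6.7/1.532089 = 4.373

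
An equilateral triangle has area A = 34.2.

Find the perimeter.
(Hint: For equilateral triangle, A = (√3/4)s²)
A = (√3/4)s²  →  s² = 4A/√3 = 4·34.2/√3 = 78.9815
s = 8.88715
Perimeter = 3s = 26.66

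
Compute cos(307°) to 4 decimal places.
cos(307 degrees) = 0.6018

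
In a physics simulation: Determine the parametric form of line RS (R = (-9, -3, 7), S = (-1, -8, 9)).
Direction vector d = S - R = (8, -5, 2)
x = -9 + 8t, y = -3 - 5t, z = 7 + 2t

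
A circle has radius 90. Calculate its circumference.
Circumference = 2 * pi * r
Circumference = 2 * pi * 90
Circumference = 565.49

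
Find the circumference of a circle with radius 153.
Circumference = 2 * pi * r
Circumference = 2 * pi * 153
Circumference = 961.33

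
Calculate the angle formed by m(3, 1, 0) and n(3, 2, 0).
m·n = 11, |m|² = 10, |n|² = 13
cos θ = 11/√130 ≈ 0.9648
θ ≈ 15.26°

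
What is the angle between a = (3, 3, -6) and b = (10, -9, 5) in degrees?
a·b = -27, |a|² = 54, |b|² = 206
cos θ = -27/√11124 ≈ -0.256
θ ≈ 104.8°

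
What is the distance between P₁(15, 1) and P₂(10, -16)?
Using the distance formula: d = sqrt((x₂-x₁)² + (y₂-y₁)²)
dx = 10 - 15 = -5
dy = (-16) - 1 = -17
d = sqrt((-5)² + (-17)²) = sqrt(25 + 289) = sqrt(314) = 17.72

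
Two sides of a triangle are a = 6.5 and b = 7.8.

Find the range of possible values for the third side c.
By the triangle inequality: |a - b| < c < a + b
|6.5 - 7.8| < c < 6.5 + 7.8
1.3 < c < 14.3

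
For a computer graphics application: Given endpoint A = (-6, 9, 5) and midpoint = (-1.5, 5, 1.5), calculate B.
B = (2×(-1.5) - (-6), 2×5 - 9, 2×1.5 - 5) = (3, 1, -2)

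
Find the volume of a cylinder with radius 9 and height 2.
Volume = pi * r² * h
Volume = pi * 9² * 2
Volume = pi * 81 * 2
Volume = pi * 162
Volume = 508.94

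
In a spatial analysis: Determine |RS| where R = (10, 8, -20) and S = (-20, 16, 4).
d = √[(-30)² + (8)² + (24)²] = √1540 = 39.24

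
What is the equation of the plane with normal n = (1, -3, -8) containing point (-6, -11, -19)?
d = n·P = (1)(-6) + (-3)(-11) + (-8)(-19) = 179
Plane: x - 3y - 8z = 179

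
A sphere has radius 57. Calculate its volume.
Volume = (4/3) * pi * r³
Volume = (4/3) * pi * 57³
Volume = (4/3) * pi * 185193
Volume = 775734.62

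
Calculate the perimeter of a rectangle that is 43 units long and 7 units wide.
Perimeter = 2 * (length + width)
Perimeter = 2 * (43 + 7)
Perimeter = 2 * 50
Perimeter = 100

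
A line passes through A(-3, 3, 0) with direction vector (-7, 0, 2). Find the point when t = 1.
P(1) = (-3 + (-7)(1), 3 + 0(1), 0 + 2(1)) = (-10, 3, 2)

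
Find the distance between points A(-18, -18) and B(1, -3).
Using the distance formula: d = sqrt((x₂-x₁)² + (y₂-y₁)²)
dx = 1 - (-18) = 19
dy = (-3) - (-18) = 15
d = sqrt(19² + 15²) = sqrt(361 + 225) = sqrt(586) = 24.21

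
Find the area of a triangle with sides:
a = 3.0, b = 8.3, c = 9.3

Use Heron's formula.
s = (a+b+c)/2 = (3.0+8.3+9.3)/2 = 10.3
A = √(s(s-a)(s-b)(s-c)) = √(10.3·7.3·2·1)
A = √150.38 = 12.26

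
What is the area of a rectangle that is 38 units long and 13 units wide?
Area = length * width
Area = 38 * 13
Area = 494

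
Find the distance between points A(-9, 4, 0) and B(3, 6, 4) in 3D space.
d = √[(12)² + (2)² + (4)²] = √164 = 12.81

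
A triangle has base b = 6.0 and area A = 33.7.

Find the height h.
A = ½bh  →  h = 2A/b
h = 2·33.7/6.0 = 11.23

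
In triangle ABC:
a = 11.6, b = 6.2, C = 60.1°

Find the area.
Using A = ½ab·sin(C):
A = ½·11.6·6.2·sin(60.1°) = ½·71.92·0.866897 = 31.17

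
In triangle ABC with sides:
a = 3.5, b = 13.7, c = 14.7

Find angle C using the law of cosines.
cos(C) = (a² + b² - c²)/(2ab)
cos(C) = (3.5² + 13.7² - 14.7²)/(2·3.5·13.7) = -16.15/95.9 = -0.168405
C = arccos(-0.168405) = 99.7°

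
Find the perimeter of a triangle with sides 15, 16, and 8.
Perimeter = sum of all sides
Perimeter = 15 + 16 + 8
Perimeter = 39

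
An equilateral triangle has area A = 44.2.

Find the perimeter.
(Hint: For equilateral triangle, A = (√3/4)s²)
A = (√3/4)s²  →  s² = 4A/√3 = 4·44.2/√3 = 102.076
s = 10.1032
Perimeter = 3s = 30.31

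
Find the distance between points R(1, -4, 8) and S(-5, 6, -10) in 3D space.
d = √[(-6)² + (10)² + (-18)²] = √460 = 21.45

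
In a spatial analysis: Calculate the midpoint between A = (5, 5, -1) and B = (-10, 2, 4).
Midpoint = ((5-10)/2, (5+2)/2, (-1+4)/2) = (-2.5, 3.5, 1.5)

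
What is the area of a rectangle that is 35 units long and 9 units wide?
Area = length * width
Area = 35 * 9
Area = 315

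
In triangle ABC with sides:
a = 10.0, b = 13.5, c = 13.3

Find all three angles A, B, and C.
By the law of cosines:
cos(A) = (b² + c² - a²)/(2bc) = 0.721637  →  A = 43.81°
cos(B) = (a² + c² - b²)/(2ac) = 0.355789  →  B = 69.16°
cos(C) = (a² + b² - c²)/(2ab) = 0.390222  →  C = 67.03°
Check: A + B + C = 180.0° ✓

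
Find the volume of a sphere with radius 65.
Volume = (4/3) * pi * r³
Volume = (4/3) * pi * 65³
Volume = (4/3) * pi * 274625
Volume = 1150346.51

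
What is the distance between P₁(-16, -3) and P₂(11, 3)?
Using the distance formula: d = sqrt((x₂-x₁)² + (y₂-y₁)²)
dx = 11 - (-16) = 27
dy = 3 - (-3) = 6
d = sqrt(27² + 6²) = sqrt(729 + 36) = sqrt(765) = 27.66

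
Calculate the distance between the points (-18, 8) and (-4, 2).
Using the distance formula: d = sqrt((x₂-x₁)² + (y₂-y₁)²)
dx = (-4) - (-18) = 14
dy = 2 - 8 = -6
d = sqrt(14² + (-6)²) = sqrt(196 + 36) = sqrt(232) = 15.23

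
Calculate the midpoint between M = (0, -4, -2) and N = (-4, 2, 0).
Midpoint = ((0-4)/2, (-4+2)/2, (-2+0)/2) = (-2, -1, -1)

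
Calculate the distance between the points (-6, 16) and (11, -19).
Using the distance formula: d = sqrt((x₂-x₁)² + (y₂-y₁)²)
dx = 11 - (-6) = 17
dy = (-19) - 16 = -35
d = sqrt(17² + (-35)²) = sqrt(289 + 1225) = sqrt(1514) = 38.91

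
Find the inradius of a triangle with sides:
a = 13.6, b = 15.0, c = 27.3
s = (a+b+c)/2 = (13.6+15.0+27.3)/2 = 27.95
Area = √(s(s-a)(s-b)(s-c)) = √(27.95·14.35·12.95·0.65) = 58.1043
r = Area/s = 58.1043/27.95 = 2.079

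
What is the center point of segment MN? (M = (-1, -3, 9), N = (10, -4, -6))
Midpoint = ((-1+10)/2, (-3-4)/2, (9-6)/2) = (4.5, -3.5, 1.5)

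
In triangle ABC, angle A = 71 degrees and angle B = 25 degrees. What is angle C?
Sum of angles in a triangle = 180 degrees
Third angle = 180 - 71 - 25
Third angle = 84 degrees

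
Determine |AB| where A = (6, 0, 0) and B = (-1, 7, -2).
d = √[(-7)² + (7)² + (-2)²] = √102 = 10.1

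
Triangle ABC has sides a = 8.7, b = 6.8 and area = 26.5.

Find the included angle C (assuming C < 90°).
Area = ½ab·sin(C)  →  sin(C) = 2·Area/(ab)
sin(C) = 2·26.5/(8.7·6.8) = 0.895876
C = arcsin(0.895876) = 63.62°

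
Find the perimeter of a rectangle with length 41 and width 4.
Perimeter = 2 * (length + width)
Perimeter = 2 * (41 + 4)
Perimeter = 2 * 45
Perimeter = 90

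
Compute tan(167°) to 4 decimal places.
tan(167 degrees) = -0.2309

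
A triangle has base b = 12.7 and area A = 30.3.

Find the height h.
A = ½bh  →  h = 2A/b
h = 2·30.3/12.7 = 4.772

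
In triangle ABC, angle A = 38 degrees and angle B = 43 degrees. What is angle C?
Sum of angles in a triangle = 180 degrees
Third angle = 180 - 38 - 43
Third angle = 99 degrees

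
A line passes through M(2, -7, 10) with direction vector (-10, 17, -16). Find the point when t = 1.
P(1) = (2 + (-10)(1), -7 + 17(1), 10 + (-16)(1)) = (-8, 10, -6)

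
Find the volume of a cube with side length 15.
Volume = s³
Volume = 15³
Volume = 3375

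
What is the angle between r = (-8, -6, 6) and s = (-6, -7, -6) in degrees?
r·s = 54, |r|² = 136, |s|² = 121
cos θ = 54/√16456 ≈ 0.421
θ ≈ 65.11°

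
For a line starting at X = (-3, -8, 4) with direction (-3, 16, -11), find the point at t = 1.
P(1) = (-3 + (-3)(1), -8 + 16(1), 4 + (-11)(1)) = (-6, 8, -7)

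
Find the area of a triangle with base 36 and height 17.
Area = (1/2) * base * height
Area = (1/2) * 36 * 17
Area = 306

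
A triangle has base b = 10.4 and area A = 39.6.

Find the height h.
A = ½bh  →  h = 2A/b
h = 2·39.6/10.4 = 7.615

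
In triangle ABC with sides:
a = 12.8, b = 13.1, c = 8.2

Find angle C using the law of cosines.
cos(C) = (a² + b² - c²)/(2ab)
cos(C) = (12.8² + 13.1² - 8.2²)/(2·12.8·13.1) = 268.21/335.36 = 0.799767
C = arccos(0.799767) = 36.89°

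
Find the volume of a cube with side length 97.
Volume = s³
Volume = 97³
Volume = 912673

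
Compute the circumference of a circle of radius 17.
Circumference = 2 * pi * r
Circumference = 2 * pi * 17
Circumference = 106.81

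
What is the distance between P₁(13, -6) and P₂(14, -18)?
Using the distance formula: d = sqrt((x₂-x₁)² + (y₂-y₁)²)
dx = 14 - 13 = 1
dy = (-18) - (-6) = -12
d = sqrt(1² + (-12)²) = sqrt(1 + 144) = sqrt(145) = 12.04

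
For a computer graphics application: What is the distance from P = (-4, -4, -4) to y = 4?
d = |0(-4) + 1(-4) + 0(-4) - (4)| / √(0² + 1² + 0²) = 8/√1 = 8.0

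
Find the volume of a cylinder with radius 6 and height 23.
Volume = pi * r² * h
Volume = pi * 6² * 23
Volume = pi * 36 * 23
Volume = pi * 828
Volume = 2601.24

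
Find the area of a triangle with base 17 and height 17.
Area = (1/2) * base * height
Area = (1/2) * 17 * 17
Area = 144.50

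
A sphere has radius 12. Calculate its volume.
Volume = (4/3) * pi * r³
Volume = (4/3) * pi * 12³
Volume = (4/3) * pi * 1728
Volume = 7238.23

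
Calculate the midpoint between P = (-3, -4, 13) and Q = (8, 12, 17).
Midpoint = ((-3+8)/2, (-4+12)/2, (13+17)/2) = (2.5, 4, 15)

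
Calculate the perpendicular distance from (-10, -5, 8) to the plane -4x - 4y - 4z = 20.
d = |(-4)(-10) + (-4)(-5) + (-4)(8) - (20)| / √((-4)² + (-4)² + (-4)²) = 8/√48 = 1.155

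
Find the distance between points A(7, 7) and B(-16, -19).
Using the distance formula: d = sqrt((x₂-x₁)² + (y₂-y₁)²)
dx = (-16) - 7 = -23
dy = (-19) - 7 = -26
d = sqrt((-23)² + (-26)²) = sqrt(529 + 676) = sqrt(1205) = 34.71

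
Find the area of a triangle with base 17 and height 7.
Area = (1/2) * base * height
Area = (1/2) * 17 * 7
Area = 59.50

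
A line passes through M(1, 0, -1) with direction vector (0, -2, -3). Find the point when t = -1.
P(-1) = (1 + 0(-1), 0 + (-2)(-1), -1 + (-3)(-1)) = (1, 2, 2)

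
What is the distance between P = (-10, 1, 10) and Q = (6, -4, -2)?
d = √[(16)² + (-5)² + (-12)²] = √425 = 20.62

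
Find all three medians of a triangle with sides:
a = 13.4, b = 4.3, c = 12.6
Using m_x = ½√(2y² + 2z² - x²):
m_a = ½√(2·4.3² + 2·12.6² - 13.4²) = ½√174.94 = 6.613
m_b = ½√(2·13.4² + 2·12.6² - 4.3²) = ½√658.15 = 12.83
m_c = ½√(2·13.4² + 2·4.3² - 12.6²) = ½√237.34 = 7.703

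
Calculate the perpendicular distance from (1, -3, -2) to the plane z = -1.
d = |0(1) + 0(-3) + 1(-2) - (-1)| / √(0² + 0² + 1²) = 1/√1 = 1.0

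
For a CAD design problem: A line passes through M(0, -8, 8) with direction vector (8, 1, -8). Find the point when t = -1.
P(-1) = (0 + 8(-1), -8 + 1(-1), 8 + (-8)(-1)) = (-8, -9, 16)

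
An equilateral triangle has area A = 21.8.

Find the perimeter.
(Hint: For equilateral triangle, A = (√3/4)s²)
A = (√3/4)s²  →  s² = 4A/√3 = 4·21.8/√3 = 50.3449
s = 7.09542
Perimeter = 3s = 21.29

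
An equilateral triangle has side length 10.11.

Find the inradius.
For an equilateral triangle, r = s/(2√3) where s is the side.
r = 10.11/(2√3) = 10.11/3.464102 = 2.919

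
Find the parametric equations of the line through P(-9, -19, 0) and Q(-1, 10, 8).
Direction vector d = Q - P = (8, 29, 8)
x = -9 + 8t, y = -19 + 29t, z = 0 + 8t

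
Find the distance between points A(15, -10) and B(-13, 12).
Using the distance formula: d = sqrt((x₂-x₁)² + (y₂-y₁)²)
dx = (-13) - 15 = -28
dy = 12 - (-10) = 22
d = sqrt((-28)² + 22²) = sqrt(784 + 484) = sqrt(1268) = 35.61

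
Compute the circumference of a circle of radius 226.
Circumference = 2 * pi * r
Circumference = 2 * pi * 226
Circumference = 1420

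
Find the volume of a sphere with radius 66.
Volume = (4/3) * pi * r³
Volume = (4/3) * pi * 66³
Volume = (4/3) * pi * 287496
Volume = 1204260.43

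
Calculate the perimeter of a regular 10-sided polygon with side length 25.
Perimeter = number of sides * side length
Perimeter = 10 * 25
Perimeter = 250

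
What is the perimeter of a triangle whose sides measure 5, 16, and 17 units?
Perimeter = sum of all sides
Perimeter = 5 + 16 + 17
Perimeter = 38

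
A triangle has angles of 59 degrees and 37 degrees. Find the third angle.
Sum of angles in a triangle = 180 degrees
Third angle = 180 - 59 - 37
Third angle = 84 degrees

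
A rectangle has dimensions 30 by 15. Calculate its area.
Area = length * width
Area = 30 * 15
Area = 450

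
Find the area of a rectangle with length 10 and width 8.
Area = length * width
Area = 10 * 8
Area = 80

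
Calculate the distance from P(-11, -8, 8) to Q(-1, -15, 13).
d = √[(10)² + (-7)² + (5)²] = √174 = 13.19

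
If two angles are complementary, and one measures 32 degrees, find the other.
Complementary angles sum to 90 degrees.
Other angle = 90 - 32
Other angle = 58 degrees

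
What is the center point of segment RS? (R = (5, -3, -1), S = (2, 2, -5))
Midpoint = ((5+2)/2, (-3+2)/2, (-1-5)/2) = (3.5, -0.5, -3)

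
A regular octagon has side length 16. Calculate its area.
For a regular 8-gon with side length s = 16:
Apothem a = s / (2*tan(pi/8)) = 16 / (2*tan(pi/8)) ≈ 19.3137
Perimeter P = 8 * 16 = 128
Area = (1/2) * P * a = (1/2) * 128 * 19.3137 = 1236.08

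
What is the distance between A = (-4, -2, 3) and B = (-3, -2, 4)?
d = √[(1)² + (0)² + (1)²] = √2 = 1.414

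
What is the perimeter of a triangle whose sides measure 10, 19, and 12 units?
Perimeter = sum of all sides
Perimeter = 10 + 19 + 12
Perimeter = 41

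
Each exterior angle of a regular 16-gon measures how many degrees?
Exterior angle of a regular n-gon = 360/n
Exterior angle = 360/16
Exterior angle = 22.50 degrees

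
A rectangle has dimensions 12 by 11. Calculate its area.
Area = length * width
Area = 12 * 11
Area = 132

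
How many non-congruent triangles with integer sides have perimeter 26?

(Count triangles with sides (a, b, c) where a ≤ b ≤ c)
With a ≤ b ≤ c and a + b + c = 26, the triangle inequality a + b > c gives c < 26/2, so c ≤ 12.
Iterate a from 1 to ⌊p/3⌋ = 8; for each a, b ranges from a to ⌊(p−a)/2⌋ with c = p − a − b, keeping only c ≥ b.
Triples: (2, 12, 12), (3, 11, 12), (4, 10, 12), …
Count = 14 triangles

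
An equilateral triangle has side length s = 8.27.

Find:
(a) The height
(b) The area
(a) Height h = s·√3/2 = 8.27·√3/2 = 7.162
(b) Area = (√3/4)·s² = (√3/4)·8.27² = (√3/4)·68.3929 = 29.61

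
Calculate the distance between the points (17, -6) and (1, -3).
Using the distance formula: d = sqrt((x₂-x₁)² + (y₂-y₁)²)
dx = 1 - 17 = -16
dy = (-3) - (-6) = 3
d = sqrt((-16)² + 3²) = sqrt(256 + 9) = sqrt(265) = 16.28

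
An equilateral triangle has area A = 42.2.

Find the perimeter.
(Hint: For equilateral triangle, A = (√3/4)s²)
A = (√3/4)s²  →  s² = 4A/√3 = 4·42.2/√3 = 97.4567
s = 9.87202
Perimeter = 3s = 29.62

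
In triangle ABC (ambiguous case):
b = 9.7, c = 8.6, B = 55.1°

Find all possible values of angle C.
sin(C)/c = sin(B)/b  →  sin(C) = c·sin(B)/b = 8.6·sin(55.1°)/9.7 = 0.727145
C₁ = arcsin(0.727145) = 46.65°,  C₂ = 180° - C₁ = 133.35°
Check C₂: A = 180° - 55.1° - 133.35° = -8.45° ≤ 0, rejected
C = 46.65° (one solution)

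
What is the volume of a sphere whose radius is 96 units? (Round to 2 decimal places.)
Volume = (4/3) * pi * r³
Volume = (4/3) * pi * 96³
Volume = (4/3) * pi * 884736
Volume = 3705973.49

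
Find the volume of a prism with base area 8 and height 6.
Volume = base area * height
Volume = 8 * 6
Volume = 48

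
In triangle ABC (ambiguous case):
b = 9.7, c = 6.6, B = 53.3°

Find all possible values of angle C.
sin(C)/c = sin(B)/b  →  sin(C) = c·sin(B)/b = 6.6·sin(53.3°)/9.7 = 0.545538
C₁ = arcsin(0.545538) = 33.06°,  C₂ = 180° - C₁ = 146.94°
Check C₂: A = 180° - 53.3° - 146.94° = -20.24° ≤ 0, rejected
C = 33.06° (one solution)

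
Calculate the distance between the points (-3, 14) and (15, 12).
Using the distance formula: d = sqrt((x₂-x₁)² + (y₂-y₁)²)
dx = 15 - (-3) = 18
dy = 12 - 14 = -2
d = sqrt(18² + (-2)²) = sqrt(324 + 4) = sqrt(328) = 18.11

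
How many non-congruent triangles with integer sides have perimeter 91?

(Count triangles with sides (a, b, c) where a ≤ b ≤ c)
With a ≤ b ≤ c and a + b + c = 91, the triangle inequality a + b > c gives c < 91/2, so c ≤ 45.
Iterate a from 1 to ⌊p/3⌋ = 30; for each a, b ranges from a to ⌊(p−a)/2⌋ with c = p − a − b, keeping only c ≥ b.
Triples: (1, 45, 45), (2, 44, 45), (3, 43, 45), …
Count = 184 triangles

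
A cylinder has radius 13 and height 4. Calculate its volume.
Volume = pi * r² * h
Volume = pi * 13² * 4
Volume = pi * 169 * 4
Volume = pi * 676
Volume = 2123.72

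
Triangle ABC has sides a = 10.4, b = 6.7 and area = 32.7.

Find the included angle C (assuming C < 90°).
Area = ½ab·sin(C)  →  sin(C) = 2·Area/(ab)
sin(C) = 2·32.7/(10.4·6.7) = 0.938576
C = arcsin(0.938576) = 69.81°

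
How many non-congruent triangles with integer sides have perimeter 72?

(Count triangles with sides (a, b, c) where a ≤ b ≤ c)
With a ≤ b ≤ c and a + b + c = 72, the triangle inequality a + b > c gives c < 72/2, so c ≤ 35.
Iterate a from 1 to ⌊p/3⌋ = 24; for each a, b ranges from a to ⌊(p−a)/2⌋ with c = p − a − b, keeping only c ≥ b.
Triples: (2, 35, 35), (3, 34, 35), (4, 33, 35), …
Count = 108 triangles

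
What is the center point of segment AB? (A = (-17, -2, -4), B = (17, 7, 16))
Midpoint = ((-17+17)/2, (-2+7)/2, (-4+16)/2) = (0, 2.5, 6)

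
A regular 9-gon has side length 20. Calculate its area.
For a regular 9-gon with side length s = 20:
Apothem a = s / (2*tan(pi/9)) = 20 / (2*tan(pi/9)) ≈ 27.4748
Perimeter P = 9 * 20 = 180
Area = (1/2) * P * a = (1/2) * 180 * 27.4748 = 2472.73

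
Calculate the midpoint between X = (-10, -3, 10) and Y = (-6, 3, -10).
Midpoint = ((-10-6)/2, (-3+3)/2, (10-10)/2) = (-8, 0, 0)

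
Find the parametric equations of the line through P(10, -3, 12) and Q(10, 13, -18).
Direction vector d = Q - P = (0, 16, -30)
x = 10, y = -3 + 16t, z = 12 - 30t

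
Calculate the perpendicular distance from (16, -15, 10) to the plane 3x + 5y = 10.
d = |3(16) + 5(-15) + 0(10) - (10)| / √(3² + 5² + 0²) = 37/√34 = 6.345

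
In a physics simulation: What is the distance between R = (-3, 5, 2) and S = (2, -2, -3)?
d = √[(5)² + (-7)² + (-5)²] = √99 = 9.95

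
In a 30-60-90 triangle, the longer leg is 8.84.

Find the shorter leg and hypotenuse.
In a 30-60-90 triangle, sides are in ratio 1 : √3 : 2.
Long leg = short leg·√3  →  short leg = 8.84/√3 = 5.104
Hypotenuse = 2·(short leg) = 2·8.84/√3 = 10.21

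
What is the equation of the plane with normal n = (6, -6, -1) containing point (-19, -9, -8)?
d = n·P = (6)(-19) + (-6)(-9) + (-1)(-8) = -52
Plane: 6x - 6y - z = -52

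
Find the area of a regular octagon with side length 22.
For a regular 8-gon with side length s = 22:
Apothem a = s / (2*tan(pi/8)) = 22 / (2*tan(pi/8)) ≈ 26.55635
Perimeter P = 8 * 22 = 176
Area = (1/2) * P * a = (1/2) * 176 * 26.55635 = 2336.96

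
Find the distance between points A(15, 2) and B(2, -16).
Using the distance formula: d = sqrt((x₂-x₁)² + (y₂-y₁)²)
dx = 2 - 15 = -13
dy = (-16) - 2 = -18
d = sqrt((-13)² + (-18)²) = sqrt(169 + 324) = sqrt(493) = 22.20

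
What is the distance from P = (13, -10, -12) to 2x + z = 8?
d = |2(13) + 0(-10) + 1(-12) - (8)| / √(2² + 0² + 1²) = 6/√5 = 2.683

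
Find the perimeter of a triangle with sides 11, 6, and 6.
Perimeter = sum of all sides
Perimeter = 11 + 6 + 6
Perimeter = 23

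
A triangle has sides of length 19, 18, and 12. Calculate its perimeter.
Perimeter = sum of all sides
Perimeter = 19 + 18 + 12
Perimeter = 49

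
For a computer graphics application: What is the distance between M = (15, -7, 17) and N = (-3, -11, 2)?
d = √[(-18)² + (-4)² + (-15)²] = √565 = 23.77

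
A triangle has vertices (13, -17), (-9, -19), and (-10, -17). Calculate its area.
Using the coordinate formula: Area = (1/2)|x₁(y₂-y₃) + x₂(y₃-y₁) + x₃(y₁-y₂)|
Area = (1/2)|13((-19)-(-17)) + (-9)((-17)-(-17)) + (-10)((-17)-(-19))|
Area = (1/2)|13*(-2) + (-9)*0 + (-10)*2|
Area = (1/2)|(-26) + 0 + (-20)|
Area = (1/2)*46 = 23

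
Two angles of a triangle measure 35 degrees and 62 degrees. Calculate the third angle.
Sum of angles in a triangle = 180 degrees
Third angle = 180 - 35 - 62
Third angle = 83 degrees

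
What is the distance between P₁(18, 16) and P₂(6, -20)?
Using the distance formula: d = sqrt((x₂-x₁)² + (y₂-y₁)²)
dx = 6 - 18 = -12
dy = (-20) - 16 = -36
d = sqrt((-12)² + (-36)²) = sqrt(144 + 1296) = sqrt(1440) = 37.95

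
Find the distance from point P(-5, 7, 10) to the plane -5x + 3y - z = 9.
d = |(-5)(-5) + 3(7) + (-1)(10) - (9)| / √((-5)² + 3² + (-1)²) = 27/√35 = 4.564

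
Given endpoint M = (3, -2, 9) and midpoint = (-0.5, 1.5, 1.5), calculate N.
N = (2×(-0.5) - 3, 2×1.5 - (-2), 2×1.5 - 9) = (-4, 5, -6)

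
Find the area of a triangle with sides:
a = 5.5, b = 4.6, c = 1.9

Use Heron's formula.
s = (a+b+c)/2 = (5.5+4.6+1.9)/2 = 6
A = √(s(s-a)(s-b)(s-c)) = √(6·0.5·1.4·4.1)
A = √17.22 = 4.15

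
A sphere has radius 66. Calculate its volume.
Volume = (4/3) * pi * r³
Volume = (4/3) * pi * 66³
Volume = (4/3) * pi * 287496
Volume = 1204260.43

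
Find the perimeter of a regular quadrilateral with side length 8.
Perimeter = number of sides * side length
Perimeter = 4 * 8
Perimeter = 32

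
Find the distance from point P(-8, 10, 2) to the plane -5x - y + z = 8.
d = |(-5)(-8) + (-1)(10) + 1(2) - (8)| / √((-5)² + (-1)² + 1²) = 24/√27 = 4.619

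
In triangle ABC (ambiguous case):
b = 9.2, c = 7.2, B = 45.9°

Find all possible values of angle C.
sin(C)/c = sin(B)/b  →  sin(C) = c·sin(B)/b = 7.2·sin(45.9°)/9.2 = 0.562012
C₁ = arcsin(0.562012) = 34.2°,  C₂ = 180° - C₁ = 145.8°
Check C₂: A = 180° - 45.9° - 145.8° = -11.7° ≤ 0, rejected
C = 34.2° (one solution)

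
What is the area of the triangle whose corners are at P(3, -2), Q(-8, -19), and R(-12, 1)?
Using the coordinate formula: Area = (1/2)|x₁(y₂-y₃) + x₂(y₃-y₁) + x₃(y₁-y₂)|
Area = (1/2)|3((-19)-1) + (-8)(1-(-2)) + (-12)((-2)-(-19))|
Area = (1/2)|3*(-20) + (-8)*3 + (-12)*17|
Area = (1/2)|(-60) + (-24) + (-204)|
Area = (1/2)*288 = 144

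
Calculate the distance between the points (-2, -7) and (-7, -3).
Using the distance formula: d = sqrt((x₂-x₁)² + (y₂-y₁)²)
dx = (-7) - (-2) = -5
dy = (-3) - (-7) = 4
d = sqrt((-5)² + 4²) = sqrt(25 + 16) = sqrt(41) = 6.40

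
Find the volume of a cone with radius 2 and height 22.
Volume = (1/3) * pi * r² * h
Volume = (1/3) * pi * 2² * 22
Volume = (1/3) * pi * 4 * 22
Volume = (1/3) * pi * 88
Volume = 92.15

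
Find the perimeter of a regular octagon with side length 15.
Perimeter = number of sides * side length
Perimeter = 8 * 15
Perimeter = 120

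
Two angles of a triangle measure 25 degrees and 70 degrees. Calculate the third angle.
Sum of angles in a triangle = 180 degrees
Third angle = 180 - 25 - 70
Third angle = 85 degrees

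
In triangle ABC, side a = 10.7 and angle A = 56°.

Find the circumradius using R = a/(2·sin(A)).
R = a/(2·sin(A)) = 10.7/(2·sin(56°))
R = 10.7/(2·0.829038) = 10.7/1.658075 = 6.453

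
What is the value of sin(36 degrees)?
sin(36 degrees) = 0.5878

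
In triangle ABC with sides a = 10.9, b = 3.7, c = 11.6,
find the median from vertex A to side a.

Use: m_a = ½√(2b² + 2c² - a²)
m_a = ½√(2·3.7² + 2·11.6² - 10.9²)
m_a = ½√(27.38 + 269.12 - 118.81) = ½√177.69 = 6.665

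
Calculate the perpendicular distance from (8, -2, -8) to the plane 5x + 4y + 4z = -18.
d = |5(8) + 4(-2) + 4(-8) - (-18)| / √(5² + 4² + 4²) = 18/√57 = 2.384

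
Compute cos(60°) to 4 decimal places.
cos(60 degrees) = 1/2
Decimal approximation: 0.5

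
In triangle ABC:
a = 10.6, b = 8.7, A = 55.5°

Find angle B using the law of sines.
sin(B)/b = sin(A)/a
sin(B) = b·sin(A)/a = 8.7·sin(55.5°)/10.6 = 0.676405
B = arcsin(0.676405) = 42.56°  (b ≤ a, so B ≤ A and the acute solution is unique)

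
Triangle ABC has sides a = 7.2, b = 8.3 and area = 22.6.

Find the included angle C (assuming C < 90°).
Area = ½ab·sin(C)  →  sin(C) = 2·Area/(ab)
sin(C) = 2·22.6/(7.2·8.3) = 0.756359
C = arcsin(0.756359) = 49.14°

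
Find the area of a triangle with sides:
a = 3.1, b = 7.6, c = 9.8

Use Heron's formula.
s = (a+b+c)/2 = (3.1+7.6+9.8)/2 = 10.25
A = √(s(s-a)(s-b)(s-c)) = √(10.25·7.15·2.65·0.45)
A = √87.3953 = 9.349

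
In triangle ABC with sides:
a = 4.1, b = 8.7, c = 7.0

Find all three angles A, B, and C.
By the law of cosines:
cos(A) = (b² + c² - a²)/(2bc) = 0.885714  →  A = 27.66°
cos(B) = (a² + c² - b²)/(2ac) = -0.172125  →  B = 99.91°
cos(C) = (a² + b² - c²)/(2ab) = 0.609756  →  C = 52.43°
Check: A + B + C = 180.0° ✓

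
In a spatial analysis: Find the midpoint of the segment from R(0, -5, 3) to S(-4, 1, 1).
Midpoint = ((0-4)/2, (-5+1)/2, (3+1)/2) = (-2, -2, 2)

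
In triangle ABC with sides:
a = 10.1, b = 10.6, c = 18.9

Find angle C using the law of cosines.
cos(C) = (a² + b² - c²)/(2ab)
cos(C) = (10.1² + 10.6² - 18.9²)/(2·10.1·10.6) = -142.84/214.12 = -0.667103
C = arccos(-0.667103) = 131.8°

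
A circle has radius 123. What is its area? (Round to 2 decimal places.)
Area = pi * r²
Area = pi * 123²
Area = pi * 15129
Area = 47529.16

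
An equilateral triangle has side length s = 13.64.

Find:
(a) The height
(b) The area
(a) Height h = s·√3/2 = 13.64·√3/2 = 11.81
(b) Area = (√3/4)·s² = (√3/4)·13.64² = (√3/4)·186.05 = 80.56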